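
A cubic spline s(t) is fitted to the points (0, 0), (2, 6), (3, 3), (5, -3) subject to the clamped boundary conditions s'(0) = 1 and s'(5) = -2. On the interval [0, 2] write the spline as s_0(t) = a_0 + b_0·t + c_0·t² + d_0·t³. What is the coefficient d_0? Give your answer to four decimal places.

With σ_i denoting the second derivative at x_i, h_i = 2, 1, 2, and Δ_i = (y_(i+1) − y_i)/h_i = 3, -3, -3:
  2·σ_0 + 6·σ_1 + 1·σ_2 = 6(Δ_1 - Δ_0) = -36
  1·σ_1 + 6·σ_2 + 2·σ_3 = 6(Δ_2 - Δ_1) = 0
Clamped end conditions give two more equations: 2h_0·σ_0 + h_0·σ_1 = 6(Δ_0 - s'(0)) = 12 and h_2·σ_2 + 2h_2·σ_3 = 6(s'(5) - Δ_2) = 6.
Solving: σ_0 = 117/16, σ_1 = -69/8, σ_2 = 9/8, σ_3 = 15/16.
On [0, 2], with s_0(t) = a_0 + b_0·t + c_0·t² + d_0·t³: c_0 = σ_0/2 = 117/32, d_0 = (σ_1 - σ_0)/(6h_0) = -85/64, b_0 = Δ_0 - h_0(2σ_0 + σ_1)/6 = 1.

-1.3281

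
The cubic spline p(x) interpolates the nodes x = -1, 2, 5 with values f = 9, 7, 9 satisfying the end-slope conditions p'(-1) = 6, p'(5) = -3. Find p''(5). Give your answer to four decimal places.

-5.8333

Write m_i for p''(x_i). With h_i = 3, 3 and divided differences Δ_i = -2/3, 2/3, the continuity of p' gives the tridiagonal system
  3·m_0 + 12·m_1 + 3·m_2 = 6(Δ_1 - Δ_0) = 8
Clamped end conditions give two more equations: 2h_0·m_0 + h_0·m_1 = 6(Δ_0 - p'(-1)) = -40 and h_1·m_1 + 2h_1·m_2 = 6(p'(5) - Δ_1) = -22.
Hence m_0 = -53/6, m_1 = 13/3, m_2 = -35/6.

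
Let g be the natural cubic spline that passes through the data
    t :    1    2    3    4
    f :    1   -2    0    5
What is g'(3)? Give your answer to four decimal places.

With M_i denoting the second derivative at x_i, h_i = 1, 1, 1, and Δ_i = (y_(i+1) − y_i)/h_i = -3, 2, 5:
  1·M_0 + 4·M_1 + 1·M_2 = 6(Δ_1 - Δ_0) = 30
  1·M_1 + 4·M_2 + 1·M_3 = 6(Δ_2 - Δ_1) = 18
Natural end conditions: M_0 = M_3 = 0.
Solving the tridiagonal system: M_0 = 0, M_1 = 34/5, M_2 = 14/5, M_3 = 0.
On [3, 4], g'(t) = b_2 + 2c_2·(t - 3) + 3d_2·(t - 3)² with b_2 = Δ_2 - h_2(2M_2 + M_3)/6 = 61/15, c_2 = M_2/2 = 7/5, d_2 = (M_3 - M_2)/(6h_2) = -7/15. So g'(3) = 61/15.

4.0667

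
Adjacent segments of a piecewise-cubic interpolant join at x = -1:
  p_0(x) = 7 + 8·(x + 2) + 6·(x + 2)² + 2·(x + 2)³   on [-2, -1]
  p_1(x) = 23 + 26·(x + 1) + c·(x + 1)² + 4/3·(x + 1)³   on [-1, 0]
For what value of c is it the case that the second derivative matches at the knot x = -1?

p_0''(x) = 12 + 12·(x + 2), so p_0''(-1) = 24. On the right, p_1''(-1) = 2c, so c = 12.

12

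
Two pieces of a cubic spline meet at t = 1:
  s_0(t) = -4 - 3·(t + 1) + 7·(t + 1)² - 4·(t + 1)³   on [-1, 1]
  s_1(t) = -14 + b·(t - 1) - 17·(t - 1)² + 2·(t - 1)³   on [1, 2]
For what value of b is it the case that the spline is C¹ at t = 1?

-23

s_0'(t) = -3 + 14·(t + 1) - 12·(t + 1)², so s_0'(1) = -23. On the right, s_1'(1) = b, so b = -23.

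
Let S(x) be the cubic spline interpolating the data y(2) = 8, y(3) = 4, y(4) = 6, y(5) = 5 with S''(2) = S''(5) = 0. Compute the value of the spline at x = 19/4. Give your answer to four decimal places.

5.5313

Write σ_i for S''(x_i). With h_i = 1, 1, 1 and divided differences Δ_i = -4, 2, -1, the continuity of S' gives the tridiagonal system
  1·σ_0 + 4·σ_1 + 1·σ_2 = 6(Δ_1 - Δ_0) = 36
  1·σ_1 + 4·σ_2 + 1·σ_3 = 6(Δ_2 - Δ_1) = -18
Natural end conditions: σ_0 = σ_3 = 0.
Solving the tridiagonal system: σ_0 = 0, σ_1 = 54/5, σ_2 = -36/5, σ_3 = 0.
On [4, 5], S(x) = 6 + 7/5·(x - 4) - 18/5·(x - 4)² + 6/5·(x - 4)³.
With (x - 4) = 3/4: S(19/4) = 177/32.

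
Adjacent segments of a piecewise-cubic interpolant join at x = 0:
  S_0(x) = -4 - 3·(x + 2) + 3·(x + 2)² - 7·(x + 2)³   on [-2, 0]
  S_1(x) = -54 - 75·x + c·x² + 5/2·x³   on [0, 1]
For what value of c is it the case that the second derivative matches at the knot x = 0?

-39

S_0''(x) = 6 - 42·(x + 2), so S_0''(0) = -78. On the right, S_1''(0) = 2c, so c = -39.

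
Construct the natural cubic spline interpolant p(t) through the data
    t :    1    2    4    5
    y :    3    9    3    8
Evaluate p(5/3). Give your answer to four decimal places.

With M_i denoting the second derivative at x_i, h_i = 1, 2, 1, and Δ_i = (y_(i+1) − y_i)/h_i = 6, -3, 5:
  1·M_0 + 6·M_1 + 2·M_2 = 6(Δ_1 - Δ_0) = -54
  2·M_1 + 6·M_2 + 1·M_3 = 6(Δ_2 - Δ_1) = 48
Natural end conditions: M_0 = M_3 = 0.
Forward elimination and back-substitution give M_0 = 0, M_1 = -105/8, M_2 = 99/8, M_3 = 0.
On [1, 2], p(t) = 3 + 131/16·(t - 1) + 0·(t - 1)² - 35/16·(t - 1)³.
With (t - 1) = 2/3: p(5/3) = 1687/216.

7.8102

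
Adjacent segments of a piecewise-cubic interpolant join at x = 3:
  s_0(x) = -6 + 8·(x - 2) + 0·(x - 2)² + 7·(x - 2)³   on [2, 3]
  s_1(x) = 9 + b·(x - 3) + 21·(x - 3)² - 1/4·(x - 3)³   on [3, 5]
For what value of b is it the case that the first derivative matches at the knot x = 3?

29

s_0'(x) = 8 + 0·(x - 2) + 21·(x - 2)², so s_0'(3) = 29. On the right, s_1'(3) = b, so b = 29.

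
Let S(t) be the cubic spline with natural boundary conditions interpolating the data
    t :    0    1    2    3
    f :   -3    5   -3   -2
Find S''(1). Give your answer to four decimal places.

Put M_i = S'' at the i-th knot. Here h = (1, 1, 1) and Δ = (8, -8, 1), so the interior equations h_(i-1)·M_(i-1) + 2(h_(i-1)+h_i)·M_i + h_i·M_(i+1) = 6(Δ_i − Δ_(i-1)) read
  1·M_0 + 4·M_1 + 1·M_2 = 6(Δ_1 - Δ_0) = -96
  1·M_1 + 4·M_2 + 1·M_3 = 6(Δ_2 - Δ_1) = 54
Natural end conditions: M_0 = M_3 = 0.
Solving the tridiagonal system: M_0 = 0, M_1 = -146/5, M_2 = 104/5, M_3 = 0.

-29.2000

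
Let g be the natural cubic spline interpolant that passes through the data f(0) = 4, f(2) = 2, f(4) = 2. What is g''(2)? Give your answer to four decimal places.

0.7500

Put M_i = g'' at the i-th knot. Here h = (2, 2) and Δ = (-1, 0), so the interior equations h_(i-1)·M_(i-1) + 2(h_(i-1)+h_i)·M_i + h_i·M_(i+1) = 6(Δ_i − Δ_(i-1)) read
  2·M_0 + 8·M_1 + 2·M_2 = 6(Δ_1 - Δ_0) = 6
Natural end conditions: M_0 = M_2 = 0.
Solving the tridiagonal system: M_0 = 0, M_1 = 3/4, M_2 = 0.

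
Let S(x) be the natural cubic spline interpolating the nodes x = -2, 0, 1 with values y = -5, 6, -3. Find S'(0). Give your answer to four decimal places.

-4.1667

With M_i denoting the second derivative at x_i, h_i = 2, 1, and Δ_i = (y_(i+1) − y_i)/h_i = 11/2, -9:
  2·M_0 + 6·M_1 + 1·M_2 = 6(Δ_1 - Δ_0) = -87
Natural end conditions: M_0 = M_2 = 0.
Solving the tridiagonal system: M_0 = 0, M_1 = -29/2, M_2 = 0.
On [0, 1], S'(x) = b_1 + 2c_1·x + 3d_1·x² with b_1 = Δ_1 - h_1(2M_1 + M_2)/6 = -25/6, c_1 = M_1/2 = -29/4, d_1 = (M_2 - M_1)/(6h_1) = 29/12. So S'(0) = -25/6.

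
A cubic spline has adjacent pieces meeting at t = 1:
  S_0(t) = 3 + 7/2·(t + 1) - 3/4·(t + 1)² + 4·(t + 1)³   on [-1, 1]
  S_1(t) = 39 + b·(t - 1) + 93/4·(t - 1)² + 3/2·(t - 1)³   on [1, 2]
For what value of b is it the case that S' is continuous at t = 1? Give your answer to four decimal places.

48.5000

S_0'(t) = 7/2 - 3/2·(t + 1) + 12·(t + 1)², so S_0'(1) = 97/2. On the right, S_1'(1) = b, so b = 97/2.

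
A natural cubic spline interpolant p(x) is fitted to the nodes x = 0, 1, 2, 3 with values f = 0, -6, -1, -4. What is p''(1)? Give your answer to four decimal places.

Write m_i for p''(x_i). With h_i = 1, 1, 1 and divided differences Δ_i = -6, 5, -3, the continuity of p' gives the tridiagonal system
  1·m_0 + 4·m_1 + 1·m_2 = 6(Δ_1 - Δ_0) = 66
  1·m_1 + 4·m_2 + 1·m_3 = 6(Δ_2 - Δ_1) = -48
Natural end conditions: m_0 = m_3 = 0.
Solving the tridiagonal system: m_0 = 0, m_1 = 104/5, m_2 = -86/5, m_3 = 0.

20.8000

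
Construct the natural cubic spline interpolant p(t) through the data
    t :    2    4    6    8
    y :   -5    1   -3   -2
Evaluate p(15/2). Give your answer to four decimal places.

-2.7188

Let M_i = p''(x_i). Step sizes h_i = 2, 2, 2; slopes of the chords Δ_i = (y_(i+1) - y_i)/h_i = 3, -2, 1/2.
  2·M_0 + 8·M_1 + 2·M_2 = 6(Δ_1 - Δ_0) = -30
  2·M_1 + 8·M_2 + 2·M_3 = 6(Δ_2 - Δ_1) = 15
Natural end conditions: M_0 = M_3 = 0.
Solving: M_0 = 0, M_1 = -9/2, M_2 = 3, M_3 = 0.
On [6, 8], p(t) = -3 - 3/2·(t - 6) + 3/2·(t - 6)² - 1/4·(t - 6)³.
With (t - 6) = 3/2: p(15/2) = -87/32.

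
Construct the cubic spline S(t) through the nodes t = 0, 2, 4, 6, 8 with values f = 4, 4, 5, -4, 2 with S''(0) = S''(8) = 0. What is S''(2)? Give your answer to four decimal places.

With σ_i denoting the second derivative at x_i, h_i = 2, 2, 2, 2, and Δ_i = (y_(i+1) − y_i)/h_i = 0, 1/2, -9/2, 3:
  2·σ_0 + 8·σ_1 + 2·σ_2 = 6(Δ_1 - Δ_0) = 3
  2·σ_1 + 8·σ_2 + 2·σ_3 = 6(Δ_2 - Δ_1) = -30
  2·σ_2 + 8·σ_3 + 2·σ_4 = 6(Δ_3 - Δ_2) = 45
Natural end conditions: σ_0 = σ_4 = 0.
Forward elimination and back-substitution give σ_0 = 0, σ_1 = 15/8, σ_2 = -6, σ_3 = 57/8, σ_4 = 0.

1.8750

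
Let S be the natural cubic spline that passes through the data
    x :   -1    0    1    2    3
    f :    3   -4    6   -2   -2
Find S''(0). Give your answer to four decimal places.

35.8929

Put σ_i = S'' at the i-th knot. Here h = (1, 1, 1, 1) and Δ = (-7, 10, -8, 0), so the interior equations h_(i-1)·σ_(i-1) + 2(h_(i-1)+h_i)·σ_i + h_i·σ_(i+1) = 6(Δ_i − Δ_(i-1)) read
  1·σ_0 + 4·σ_1 + 1·σ_2 = 6(Δ_1 - Δ_0) = 102
  1·σ_1 + 4·σ_2 + 1·σ_3 = 6(Δ_2 - Δ_1) = -108
  1·σ_2 + 4·σ_3 + 1·σ_4 = 6(Δ_3 - Δ_2) = 48
Natural end conditions: σ_0 = σ_4 = 0.
Hence σ_0 = 0, σ_1 = 1005/28, σ_2 = -291/7, σ_3 = 627/28, σ_4 = 0.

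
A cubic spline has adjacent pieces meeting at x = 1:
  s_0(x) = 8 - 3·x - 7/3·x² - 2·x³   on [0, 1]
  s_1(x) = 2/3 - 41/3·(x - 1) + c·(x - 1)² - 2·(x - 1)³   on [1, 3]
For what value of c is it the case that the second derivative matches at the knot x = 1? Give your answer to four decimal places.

-8.3333

s_0''(x) = -14/3 - 12·x, so s_0''(1) = -50/3. On the right, s_1''(1) = 2c, so c = -25/3.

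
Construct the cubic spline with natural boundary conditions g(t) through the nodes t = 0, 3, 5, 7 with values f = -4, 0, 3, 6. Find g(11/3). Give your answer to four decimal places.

0.9792

Put σ_i = g'' at the i-th knot. Here h = (3, 2, 2) and Δ = (4/3, 3/2, 3/2), so the interior equations h_(i-1)·σ_(i-1) + 2(h_(i-1)+h_i)·σ_i + h_i·σ_(i+1) = 6(Δ_i − Δ_(i-1)) read
  3·σ_0 + 10·σ_1 + 2·σ_2 = 6(Δ_1 - Δ_0) = 1
  2·σ_1 + 8·σ_2 + 2·σ_3 = 6(Δ_2 - Δ_1) = 0
Natural end conditions: σ_0 = σ_3 = 0.
Solving: σ_0 = 0, σ_1 = 2/19, σ_2 = -1/38, σ_3 = 0.
On [3, 5], g(t) = 0 + 82/57·(t - 3) + 1/19·(t - 3)² - 5/456·(t - 3)³.
With (t - 3) = 2/3: g(11/3) = 1507/1539.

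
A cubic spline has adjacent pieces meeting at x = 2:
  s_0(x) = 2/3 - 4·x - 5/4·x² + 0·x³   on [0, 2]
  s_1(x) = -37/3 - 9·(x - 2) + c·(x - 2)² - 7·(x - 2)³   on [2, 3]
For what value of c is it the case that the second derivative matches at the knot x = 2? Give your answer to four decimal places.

s_0''(x) = -5/2 + 0·x, so s_0''(2) = -5/2. On the right, s_1''(2) = 2c, so c = -5/4.

-1.2500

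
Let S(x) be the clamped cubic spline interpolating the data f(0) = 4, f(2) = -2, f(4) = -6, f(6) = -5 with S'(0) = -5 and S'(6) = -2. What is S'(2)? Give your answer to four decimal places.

-2.5000

Put σ_i = S'' at the i-th knot. Here h = (2, 2, 2) and Δ = (-3, -2, 1/2), so the interior equations h_(i-1)·σ_(i-1) + 2(h_(i-1)+h_i)·σ_i + h_i·σ_(i+1) = 6(Δ_i − Δ_(i-1)) read
  2·σ_0 + 8·σ_1 + 2·σ_2 = 6(Δ_1 - Δ_0) = 6
  2·σ_1 + 8·σ_2 + 2·σ_3 = 6(Δ_2 - Δ_1) = 15
Clamped end conditions give two more equations: 2h_0·σ_0 + h_0·σ_1 = 6(Δ_0 - S'(0)) = 12 and h_2·σ_2 + 2h_2·σ_3 = 6(S'(6) - Δ_2) = -15.
Solving the tridiagonal system: σ_0 = 7/2, σ_1 = -1, σ_2 = 7/2, σ_3 = -11/2.
On [2, 4], S'(x) = b_1 + 2c_1·(x - 2) + 3d_1·(x - 2)² with b_1 = Δ_1 - h_1(2σ_1 + σ_2)/6 = -5/2, c_1 = σ_1/2 = -1/2, d_1 = (σ_2 - σ_1)/(6h_1) = 3/8. So S'(2) = -5/2.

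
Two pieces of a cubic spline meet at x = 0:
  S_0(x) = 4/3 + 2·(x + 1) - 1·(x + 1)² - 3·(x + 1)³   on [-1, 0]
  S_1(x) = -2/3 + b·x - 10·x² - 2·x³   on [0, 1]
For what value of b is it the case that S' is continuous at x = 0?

-9

S_0'(x) = 2 - 2·(x + 1) - 9·(x + 1)², so S_0'(0) = -9. On the right, S_1'(0) = b, so b = -9.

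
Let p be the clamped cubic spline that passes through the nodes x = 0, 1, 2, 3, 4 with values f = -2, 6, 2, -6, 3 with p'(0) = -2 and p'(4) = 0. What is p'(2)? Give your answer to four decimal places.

-11.5000

Put σ_i = p'' at the i-th knot. Here h = (1, 1, 1, 1) and Δ = (8, -4, -8, 9), so the interior equations h_(i-1)·σ_(i-1) + 2(h_(i-1)+h_i)·σ_i + h_i·σ_(i+1) = 6(Δ_i − Δ_(i-1)) read
  1·σ_0 + 4·σ_1 + 1·σ_2 = 6(Δ_1 - Δ_0) = -72
  1·σ_1 + 4·σ_2 + 1·σ_3 = 6(Δ_2 - Δ_1) = -24
  1·σ_2 + 4·σ_3 + 1·σ_4 = 6(Δ_3 - Δ_2) = 102
Clamped end conditions give two more equations: 2h_0·σ_0 + h_0·σ_1 = 6(Δ_0 - p'(0)) = 60 and h_3·σ_3 + 2h_3·σ_4 = 6(p'(4) - Δ_3) = -54.
Forward elimination and back-substitution give σ_0 = 173/4, σ_1 = -53/2, σ_2 = -37/4, σ_3 = 79/2, σ_4 = -187/4.
On [2, 3], p'(x) = b_2 + 2c_2·(x - 2) + 3d_2·(x - 2)² with b_2 = Δ_2 - h_2(2σ_2 + σ_3)/6 = -23/2, c_2 = σ_2/2 = -37/8, d_2 = (σ_3 - σ_2)/(6h_2) = 65/8. So p'(2) = -23/2.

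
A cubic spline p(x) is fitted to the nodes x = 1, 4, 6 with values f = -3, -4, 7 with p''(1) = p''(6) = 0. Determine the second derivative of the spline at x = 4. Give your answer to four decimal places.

Let M_i = p''(x_i). Step sizes h_i = 3, 2; slopes of the chords Δ_i = (y_(i+1) - y_i)/h_i = -1/3, 11/2.
  3·M_0 + 10·M_1 + 2·M_2 = 6(Δ_1 - Δ_0) = 35
Natural end conditions: M_0 = M_2 = 0.
Forward elimination and back-substitution give M_0 = 0, M_1 = 7/2, M_2 = 0.

3.5000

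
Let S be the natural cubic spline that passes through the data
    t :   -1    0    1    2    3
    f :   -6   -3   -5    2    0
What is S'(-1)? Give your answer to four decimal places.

5.1429

With M_i denoting the second derivative at x_i, h_i = 1, 1, 1, 1, and Δ_i = (y_(i+1) − y_i)/h_i = 3, -2, 7, -2:
  1·M_0 + 4·M_1 + 1·M_2 = 6(Δ_1 - Δ_0) = -30
  1·M_1 + 4·M_2 + 1·M_3 = 6(Δ_2 - Δ_1) = 54
  1·M_2 + 4·M_3 + 1·M_4 = 6(Δ_3 - Δ_2) = -54
Natural end conditions: M_0 = M_4 = 0.
Forward elimination and back-substitution give M_0 = 0, M_1 = -90/7, M_2 = 150/7, M_3 = -132/7, M_4 = 0.
On [-1, 0], S'(t) = b_0 + 2c_0·(t + 1) + 3d_0·(t + 1)² with b_0 = Δ_0 - h_0(2M_0 + M_1)/6 = 36/7, c_0 = M_0/2 = 0, d_0 = (M_1 - M_0)/(6h_0) = -15/7. So S'(-1) = 36/7.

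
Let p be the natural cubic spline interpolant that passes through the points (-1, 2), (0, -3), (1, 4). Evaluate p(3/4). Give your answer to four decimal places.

1.5469

Write M_i for p''(x_i). With h_i = 1, 1 and divided differences Δ_i = -5, 7, the continuity of p' gives the tridiagonal system
  1·M_0 + 4·M_1 + 1·M_2 = 6(Δ_1 - Δ_0) = 72
Natural end conditions: M_0 = M_2 = 0.
Forward elimination and back-substitution give M_0 = 0, M_1 = 18, M_2 = 0.
On [0, 1], p(x) = -3 + 1·x + 9·x² - 3·x³.
With x = 3/4: p(3/4) = 99/64.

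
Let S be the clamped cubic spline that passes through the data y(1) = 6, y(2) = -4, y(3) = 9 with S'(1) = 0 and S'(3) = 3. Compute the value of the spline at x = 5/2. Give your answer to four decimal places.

2.3125

Write m_i for S''(x_i). With h_i = 1, 1 and divided differences Δ_i = -10, 13, the continuity of S' gives the tridiagonal system
  1·m_0 + 4·m_1 + 1·m_2 = 6(Δ_1 - Δ_0) = 138
Clamped end conditions give two more equations: 2h_0·m_0 + h_0·m_1 = 6(Δ_0 - S'(1)) = -60 and h_1·m_1 + 2h_1·m_2 = 6(S'(3) - Δ_1) = -60.
Solving: m_0 = -63, m_1 = 66, m_2 = -63.
On [2, 3], S(x) = -4 + 3/2·(x - 2) + 33·(x - 2)² - 43/2·(x - 2)³.
With (x - 2) = 1/2: S(5/2) = 37/16.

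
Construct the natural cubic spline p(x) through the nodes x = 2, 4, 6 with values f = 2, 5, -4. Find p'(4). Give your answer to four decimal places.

Write σ_i for p''(x_i). With h_i = 2, 2 and divided differences Δ_i = 3/2, -9/2, the continuity of p' gives the tridiagonal system
  2·σ_0 + 8·σ_1 + 2·σ_2 = 6(Δ_1 - Δ_0) = -36
Natural end conditions: σ_0 = σ_2 = 0.
Hence σ_0 = 0, σ_1 = -9/2, σ_2 = 0.
On [4, 6], p'(x) = b_1 + 2c_1·(x - 4) + 3d_1·(x - 4)² with b_1 = Δ_1 - h_1(2σ_1 + σ_2)/6 = -3/2, c_1 = σ_1/2 = -9/4, d_1 = (σ_2 - σ_1)/(6h_1) = 3/8. So p'(4) = -3/2.

-1.5000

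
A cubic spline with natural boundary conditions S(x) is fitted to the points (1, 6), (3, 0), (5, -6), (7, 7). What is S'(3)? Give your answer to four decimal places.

-4.2667

Let σ_i = S''(x_i). Step sizes h_i = 2, 2, 2; slopes of the chords Δ_i = (y_(i+1) - y_i)/h_i = -3, -3, 13/2.
  2·σ_0 + 8·σ_1 + 2·σ_2 = 6(Δ_1 - Δ_0) = 0
  2·σ_1 + 8·σ_2 + 2·σ_3 = 6(Δ_2 - Δ_1) = 57
Natural end conditions: σ_0 = σ_3 = 0.
Solving the tridiagonal system: σ_0 = 0, σ_1 = -19/10, σ_2 = 38/5, σ_3 = 0.
On [3, 5], S'(x) = b_1 + 2c_1·(x - 3) + 3d_1·(x - 3)² with b_1 = Δ_1 - h_1(2σ_1 + σ_2)/6 = -64/15, c_1 = σ_1/2 = -19/20, d_1 = (σ_2 - σ_1)/(6h_1) = 19/24. So S'(3) = -64/15.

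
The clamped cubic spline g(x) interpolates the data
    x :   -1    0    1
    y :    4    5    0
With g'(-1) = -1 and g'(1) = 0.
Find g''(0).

-19

Put σ_i = g'' at the i-th knot. Here h = (1, 1) and Δ = (1, -5), so the interior equations h_(i-1)·σ_(i-1) + 2(h_(i-1)+h_i)·σ_i + h_i·σ_(i+1) = 6(Δ_i − Δ_(i-1)) read
  1·σ_0 + 4·σ_1 + 1·σ_2 = 6(Δ_1 - Δ_0) = -36
Clamped end conditions give two more equations: 2h_0·σ_0 + h_0·σ_1 = 6(Δ_0 - g'(-1)) = 12 and h_1·σ_1 + 2h_1·σ_2 = 6(g'(1) - Δ_1) = 30.
Forward elimination and back-substitution give σ_0 = 31/2, σ_1 = -19, σ_2 = 49/2.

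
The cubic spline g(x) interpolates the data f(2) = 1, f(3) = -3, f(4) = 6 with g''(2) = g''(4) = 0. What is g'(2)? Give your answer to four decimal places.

-7.2500

With m_i denoting the second derivative at x_i, h_i = 1, 1, and Δ_i = (y_(i+1) − y_i)/h_i = -4, 9:
  1·m_0 + 4·m_1 + 1·m_2 = 6(Δ_1 - Δ_0) = 78
Natural end conditions: m_0 = m_2 = 0.
Solving the tridiagonal system: m_0 = 0, m_1 = 39/2, m_2 = 0.
On [2, 3], g'(x) = b_0 + 2c_0·(x - 2) + 3d_0·(x - 2)² with b_0 = Δ_0 - h_0(2m_0 + m_1)/6 = -29/4, c_0 = m_0/2 = 0, d_0 = (m_1 - m_0)/(6h_0) = 13/4. So g'(2) = -29/4.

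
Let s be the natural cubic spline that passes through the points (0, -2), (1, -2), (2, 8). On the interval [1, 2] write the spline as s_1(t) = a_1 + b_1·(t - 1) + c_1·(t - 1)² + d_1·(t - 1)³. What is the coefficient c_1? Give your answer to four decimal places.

Put m_i = s'' at the i-th knot. Here h = (1, 1) and Δ = (0, 10), so the interior equations h_(i-1)·m_(i-1) + 2(h_(i-1)+h_i)·m_i + h_i·m_(i+1) = 6(Δ_i − Δ_(i-1)) read
  1·m_0 + 4·m_1 + 1·m_2 = 6(Δ_1 - Δ_0) = 60
Natural end conditions: m_0 = m_2 = 0.
Hence m_0 = 0, m_1 = 15, m_2 = 0.
On [1, 2], with s_1(t) = a_1 + b_1·(t - 1) + c_1·(t - 1)² + d_1·(t - 1)³: c_1 = m_1/2 = 15/2, d_1 = (m_2 - m_1)/(6h_1) = -5/2, b_1 = Δ_1 - h_1(2m_1 + m_2)/6 = 5.

7.5000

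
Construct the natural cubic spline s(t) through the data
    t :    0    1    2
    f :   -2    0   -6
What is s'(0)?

4

Write σ_i for s''(x_i). With h_i = 1, 1 and divided differences Δ_i = 2, -6, the continuity of s' gives the tridiagonal system
  1·σ_0 + 4·σ_1 + 1·σ_2 = 6(Δ_1 - Δ_0) = -48
Natural end conditions: σ_0 = σ_2 = 0.
Forward elimination and back-substitution give σ_0 = 0, σ_1 = -12, σ_2 = 0.
On [0, 1], s'(t) = b_0 + 2c_0·t + 3d_0·t² with b_0 = Δ_0 - h_0(2σ_0 + σ_1)/6 = 4, c_0 = σ_0/2 = 0, d_0 = (σ_1 - σ_0)/(6h_0) = -2. So s'(0) = 4.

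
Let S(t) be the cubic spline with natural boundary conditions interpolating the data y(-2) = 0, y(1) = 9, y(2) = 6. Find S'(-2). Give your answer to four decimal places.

Put M_i = S'' at the i-th knot. Here h = (3, 1) and Δ = (3, -3), so the interior equations h_(i-1)·M_(i-1) + 2(h_(i-1)+h_i)·M_i + h_i·M_(i+1) = 6(Δ_i − Δ_(i-1)) read
  3·M_0 + 8·M_1 + 1·M_2 = 6(Δ_1 - Δ_0) = -36
Natural end conditions: M_0 = M_2 = 0.
Forward elimination and back-substitution give M_0 = 0, M_1 = -9/2, M_2 = 0.
On [-2, 1], S'(t) = b_0 + 2c_0·(t + 2) + 3d_0·(t + 2)² with b_0 = Δ_0 - h_0(2M_0 + M_1)/6 = 21/4, c_0 = M_0/2 = 0, d_0 = (M_1 - M_0)/(6h_0) = -1/4. So S'(-2) = 21/4.

5.2500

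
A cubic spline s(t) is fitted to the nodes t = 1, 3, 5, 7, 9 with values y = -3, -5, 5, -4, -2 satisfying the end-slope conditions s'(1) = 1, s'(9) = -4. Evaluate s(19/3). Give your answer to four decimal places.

-1.1614

Let M_i = s''(x_i). Step sizes h_i = 2, 2, 2, 2; slopes of the chords Δ_i = (y_(i+1) - y_i)/h_i = -1, 5, -9/2, 1.
  2·M_0 + 8·M_1 + 2·M_2 = 6(Δ_1 - Δ_0) = 36
  2·M_1 + 8·M_2 + 2·M_3 = 6(Δ_2 - Δ_1) = -57
  2·M_2 + 8·M_3 + 2·M_4 = 6(Δ_3 - Δ_2) = 33
Clamped end conditions give two more equations: 2h_0·M_0 + h_0·M_1 = 6(Δ_0 - s'(1)) = -12 and h_3·M_3 + 2h_3·M_4 = 6(s'(9) - Δ_3) = -30.
Forward elimination and back-substitution give M_0 = -865/112, M_1 = 529/56, M_2 = -193/16, M_3 = 577/56, M_4 = -1417/112.
On [5, 7], s(t) = 5 + 3/28·(t - 5) - 193/32·(t - 5)² + 835/448·(t - 5)³.
With (t - 5) = 4/3: s(19/3) = -439/378.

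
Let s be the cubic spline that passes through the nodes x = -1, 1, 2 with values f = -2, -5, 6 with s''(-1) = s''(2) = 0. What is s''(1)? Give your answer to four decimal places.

Write σ_i for s''(x_i). With h_i = 2, 1 and divided differences Δ_i = -3/2, 11, the continuity of s' gives the tridiagonal system
  2·σ_0 + 6·σ_1 + 1·σ_2 = 6(Δ_1 - Δ_0) = 75
Natural end conditions: σ_0 = σ_2 = 0.
Hence σ_0 = 0, σ_1 = 25/2, σ_2 = 0.

12.5000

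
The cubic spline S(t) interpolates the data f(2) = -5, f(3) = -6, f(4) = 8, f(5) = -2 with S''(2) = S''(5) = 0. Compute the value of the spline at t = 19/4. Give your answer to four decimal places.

With M_i denoting the second derivative at x_i, h_i = 1, 1, 1, and Δ_i = (y_(i+1) − y_i)/h_i = -1, 14, -10:
  1·M_0 + 4·M_1 + 1·M_2 = 6(Δ_1 - Δ_0) = 90
  1·M_1 + 4·M_2 + 1·M_3 = 6(Δ_2 - Δ_1) = -144
Natural end conditions: M_0 = M_3 = 0.
Solving: M_0 = 0, M_1 = 168/5, M_2 = -222/5, M_3 = 0.
On [4, 5], S(t) = 8 + 24/5·(t - 4) - 111/5·(t - 4)² + 37/5·(t - 4)³.
With (t - 4) = 3/4: S(19/4) = 143/64.

2.2344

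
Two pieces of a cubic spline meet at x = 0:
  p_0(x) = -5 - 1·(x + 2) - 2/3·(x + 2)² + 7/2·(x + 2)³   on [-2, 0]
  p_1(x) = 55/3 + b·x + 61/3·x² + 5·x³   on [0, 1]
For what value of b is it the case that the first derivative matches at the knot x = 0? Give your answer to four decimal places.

p_0'(x) = -1 - 4/3·(x + 2) + 21/2·(x + 2)², so p_0'(0) = 115/3. On the right, p_1'(0) = b, so b = 115/3.

38.3333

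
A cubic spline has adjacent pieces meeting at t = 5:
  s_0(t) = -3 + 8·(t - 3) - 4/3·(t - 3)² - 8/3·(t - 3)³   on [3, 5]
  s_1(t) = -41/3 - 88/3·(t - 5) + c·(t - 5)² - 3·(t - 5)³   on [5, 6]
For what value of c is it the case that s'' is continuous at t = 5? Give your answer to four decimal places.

-17.3333

s_0''(t) = -8/3 - 16·(t - 3), so s_0''(5) = -104/3. On the right, s_1''(5) = 2c, so c = -52/3.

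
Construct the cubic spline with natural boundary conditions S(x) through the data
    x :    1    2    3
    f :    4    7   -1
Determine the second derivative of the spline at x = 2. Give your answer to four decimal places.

Write M_i for S''(x_i). With h_i = 1, 1 and divided differences Δ_i = 3, -8, the continuity of S' gives the tridiagonal system
  1·M_0 + 4·M_1 + 1·M_2 = 6(Δ_1 - Δ_0) = -66
Natural end conditions: M_0 = M_2 = 0.
Solving the tridiagonal system: M_0 = 0, M_1 = -33/2, M_2 = 0.

-16.5000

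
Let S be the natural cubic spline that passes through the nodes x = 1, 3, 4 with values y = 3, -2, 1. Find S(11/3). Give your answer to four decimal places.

-0.2716

With M_i denoting the second derivative at x_i, h_i = 2, 1, and Δ_i = (y_(i+1) − y_i)/h_i = -5/2, 3:
  2·M_0 + 6·M_1 + 1·M_2 = 6(Δ_1 - Δ_0) = 33
Natural end conditions: M_0 = M_2 = 0.
Hence M_0 = 0, M_1 = 11/2, M_2 = 0.
On [3, 4], S(x) = -2 + 7/6·(x - 3) + 11/4·(x - 3)² - 11/12·(x - 3)³.
With (x - 3) = 2/3: S(11/3) = -22/81.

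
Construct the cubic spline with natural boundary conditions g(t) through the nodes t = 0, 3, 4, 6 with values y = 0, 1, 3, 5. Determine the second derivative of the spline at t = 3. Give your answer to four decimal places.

Let M_i = g''(x_i). Step sizes h_i = 3, 1, 2; slopes of the chords Δ_i = (y_(i+1) - y_i)/h_i = 1/3, 2, 1.
  3·M_0 + 8·M_1 + 1·M_2 = 6(Δ_1 - Δ_0) = 10
  1·M_1 + 6·M_2 + 2·M_3 = 6(Δ_2 - Δ_1) = -6
Natural end conditions: M_0 = M_3 = 0.
Solving the tridiagonal system: M_0 = 0, M_1 = 66/47, M_2 = -58/47, M_3 = 0.

1.4043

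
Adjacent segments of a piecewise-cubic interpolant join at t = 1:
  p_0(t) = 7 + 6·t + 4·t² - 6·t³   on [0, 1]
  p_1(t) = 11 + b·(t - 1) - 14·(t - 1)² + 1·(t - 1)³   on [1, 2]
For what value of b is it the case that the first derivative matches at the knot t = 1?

-4

p_0'(t) = 6 + 8·t - 18·t², so p_0'(1) = -4. On the right, p_1'(1) = b, so b = -4.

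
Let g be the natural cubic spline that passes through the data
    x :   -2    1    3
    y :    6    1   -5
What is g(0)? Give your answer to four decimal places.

Write m_i for g''(x_i). With h_i = 3, 2 and divided differences Δ_i = -5/3, -3, the continuity of g' gives the tridiagonal system
  3·m_0 + 10·m_1 + 2·m_2 = 6(Δ_1 - Δ_0) = -8
Natural end conditions: m_0 = m_2 = 0.
Solving the tridiagonal system: m_0 = 0, m_1 = -4/5, m_2 = 0.
On [-2, 1], g(x) = 6 - 19/15·(x + 2) + 0·(x + 2)² - 2/45·(x + 2)³.
With (x + 2) = 2: g(0) = 28/9.

3.1111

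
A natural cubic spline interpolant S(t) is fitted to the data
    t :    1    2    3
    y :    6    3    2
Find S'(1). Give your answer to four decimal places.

Let σ_i = S''(x_i). Step sizes h_i = 1, 1; slopes of the chords Δ_i = (y_(i+1) - y_i)/h_i = -3, -1.
  1·σ_0 + 4·σ_1 + 1·σ_2 = 6(Δ_1 - Δ_0) = 12
Natural end conditions: σ_0 = σ_2 = 0.
Forward elimination and back-substitution give σ_0 = 0, σ_1 = 3, σ_2 = 0.
On [1, 2], S'(t) = b_0 + 2c_0·(t - 1) + 3d_0·(t - 1)² with b_0 = Δ_0 - h_0(2σ_0 + σ_1)/6 = -7/2, c_0 = σ_0/2 = 0, d_0 = (σ_1 - σ_0)/(6h_0) = 1/2. So S'(1) = -7/2.

-3.5000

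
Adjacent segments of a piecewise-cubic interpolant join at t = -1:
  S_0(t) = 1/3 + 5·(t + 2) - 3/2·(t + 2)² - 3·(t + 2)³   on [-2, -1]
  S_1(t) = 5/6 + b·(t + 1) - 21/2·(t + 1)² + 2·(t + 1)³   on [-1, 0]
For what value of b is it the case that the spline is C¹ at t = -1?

-7

S_0'(t) = 5 - 3·(t + 2) - 9·(t + 2)², so S_0'(-1) = -7. On the right, S_1'(-1) = b, so b = -7.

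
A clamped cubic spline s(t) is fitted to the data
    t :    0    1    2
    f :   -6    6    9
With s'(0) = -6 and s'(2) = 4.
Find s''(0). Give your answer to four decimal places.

Put M_i = s'' at the i-th knot. Here h = (1, 1) and Δ = (12, 3), so the interior equations h_(i-1)·M_(i-1) + 2(h_(i-1)+h_i)·M_i + h_i·M_(i+1) = 6(Δ_i − Δ_(i-1)) read
  1·M_0 + 4·M_1 + 1·M_2 = 6(Δ_1 - Δ_0) = -54
Clamped end conditions give two more equations: 2h_0·M_0 + h_0·M_1 = 6(Δ_0 - s'(0)) = 108 and h_1·M_1 + 2h_1·M_2 = 6(s'(2) - Δ_1) = 6.
Forward elimination and back-substitution give M_0 = 145/2, M_1 = -37, M_2 = 43/2.

72.5000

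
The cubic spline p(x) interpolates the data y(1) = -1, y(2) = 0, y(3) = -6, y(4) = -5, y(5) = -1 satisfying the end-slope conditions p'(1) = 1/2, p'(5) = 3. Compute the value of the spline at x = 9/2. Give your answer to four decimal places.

Put M_i = p'' at the i-th knot. Here h = (1, 1, 1, 1) and Δ = (1, -6, 1, 4), so the interior equations h_(i-1)·M_(i-1) + 2(h_(i-1)+h_i)·M_i + h_i·M_(i+1) = 6(Δ_i − Δ_(i-1)) read
  1·M_0 + 4·M_1 + 1·M_2 = 6(Δ_1 - Δ_0) = -42
  1·M_1 + 4·M_2 + 1·M_3 = 6(Δ_2 - Δ_1) = 42
  1·M_2 + 4·M_3 + 1·M_4 = 6(Δ_3 - Δ_2) = 18
Clamped end conditions give two more equations: 2h_0·M_0 + h_0·M_1 = 6(Δ_0 - p'(1)) = 3 and h_3·M_3 + 2h_3·M_4 = 6(p'(5) - Δ_3) = -6.
Forward elimination and back-substitution give M_0 = 545/56, M_1 = -461/28, M_2 = 113/8, M_3 = 55/28, M_4 = -223/56.
On [4, 5], p(x) = -5 + 449/112·(x - 4) + 55/56·(x - 4)² - 111/112·(x - 4)³.
With (x - 4) = 1/2: p(9/2) = -2575/896.

-2.8739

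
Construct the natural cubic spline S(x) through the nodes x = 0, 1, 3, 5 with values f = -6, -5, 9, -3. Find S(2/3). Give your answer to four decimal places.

-5.9562

Write M_i for S''(x_i). With h_i = 1, 2, 2 and divided differences Δ_i = 1, 7, -6, the continuity of S' gives the tridiagonal system
  1·M_0 + 6·M_1 + 2·M_2 = 6(Δ_1 - Δ_0) = 36
  2·M_1 + 8·M_2 + 2·M_3 = 6(Δ_2 - Δ_1) = -78
Natural end conditions: M_0 = M_3 = 0.
Solving: M_0 = 0, M_1 = 111/11, M_2 = -135/11, M_3 = 0.
On [0, 1], S(x) = -6 - 15/22·x + 0·x² + 37/22·x³.
With x = 2/3: S(2/3) = -1769/297.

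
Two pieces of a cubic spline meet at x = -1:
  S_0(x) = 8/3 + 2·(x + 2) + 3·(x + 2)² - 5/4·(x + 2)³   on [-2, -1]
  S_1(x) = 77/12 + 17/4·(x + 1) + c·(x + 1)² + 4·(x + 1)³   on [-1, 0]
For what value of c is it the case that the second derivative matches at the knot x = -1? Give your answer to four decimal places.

S_0''(x) = 6 - 15/2·(x + 2), so S_0''(-1) = -3/2. On the right, S_1''(-1) = 2c, so c = -3/4.

-0.7500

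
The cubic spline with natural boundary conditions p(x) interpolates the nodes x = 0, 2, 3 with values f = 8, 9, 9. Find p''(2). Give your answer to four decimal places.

Let M_i = p''(x_i). Step sizes h_i = 2, 1; slopes of the chords Δ_i = (y_(i+1) - y_i)/h_i = 1/2, 0.
  2·M_0 + 6·M_1 + 1·M_2 = 6(Δ_1 - Δ_0) = -3
Natural end conditions: M_0 = M_2 = 0.
Solving: M_0 = 0, M_1 = -1/2, M_2 = 0.

-0.5000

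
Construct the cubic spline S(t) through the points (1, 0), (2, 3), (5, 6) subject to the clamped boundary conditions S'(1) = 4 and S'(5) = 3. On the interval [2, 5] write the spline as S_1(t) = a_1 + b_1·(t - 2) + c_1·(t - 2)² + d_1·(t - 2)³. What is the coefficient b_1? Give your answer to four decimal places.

Put σ_i = S'' at the i-th knot. Here h = (1, 3) and Δ = (3, 1), so the interior equations h_(i-1)·σ_(i-1) + 2(h_(i-1)+h_i)·σ_i + h_i·σ_(i+1) = 6(Δ_i − Δ_(i-1)) read
  1·σ_0 + 8·σ_1 + 3·σ_2 = 6(Δ_1 - Δ_0) = -12
Clamped end conditions give two more equations: 2h_0·σ_0 + h_0·σ_1 = 6(Δ_0 - S'(1)) = -6 and h_1·σ_1 + 2h_1·σ_2 = 6(S'(5) - Δ_1) = 12.
Forward elimination and back-substitution give σ_0 = -7/4, σ_1 = -5/2, σ_2 = 13/4.
On [2, 5], with S_1(t) = a_1 + b_1·(t - 2) + c_1·(t - 2)² + d_1·(t - 2)³: c_1 = σ_1/2 = -5/4, d_1 = (σ_2 - σ_1)/(6h_1) = 23/72, b_1 = Δ_1 - h_1(2σ_1 + σ_2)/6 = 15/8.

1.8750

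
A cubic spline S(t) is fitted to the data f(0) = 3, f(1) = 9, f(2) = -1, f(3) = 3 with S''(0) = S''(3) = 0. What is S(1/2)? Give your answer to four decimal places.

7.9500

Write M_i for S''(x_i). With h_i = 1, 1, 1 and divided differences Δ_i = 6, -10, 4, the continuity of S' gives the tridiagonal system
  1·M_0 + 4·M_1 + 1·M_2 = 6(Δ_1 - Δ_0) = -96
  1·M_1 + 4·M_2 + 1·M_3 = 6(Δ_2 - Δ_1) = 84
Natural end conditions: M_0 = M_3 = 0.
Hence M_0 = 0, M_1 = -156/5, M_2 = 144/5, M_3 = 0.
On [0, 1], S(t) = 3 + 56/5·t + 0·t² - 26/5·t³.
With t = 1/2: S(1/2) = 159/20.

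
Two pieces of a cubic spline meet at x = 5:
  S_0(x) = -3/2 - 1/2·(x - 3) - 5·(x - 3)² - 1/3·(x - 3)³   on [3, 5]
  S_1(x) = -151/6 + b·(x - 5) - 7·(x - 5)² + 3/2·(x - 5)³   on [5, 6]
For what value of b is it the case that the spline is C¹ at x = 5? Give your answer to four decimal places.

-24.5000

S_0'(x) = -1/2 - 10·(x - 3) - 1·(x - 3)², so S_0'(5) = -49/2. On the right, S_1'(5) = b, so b = -49/2.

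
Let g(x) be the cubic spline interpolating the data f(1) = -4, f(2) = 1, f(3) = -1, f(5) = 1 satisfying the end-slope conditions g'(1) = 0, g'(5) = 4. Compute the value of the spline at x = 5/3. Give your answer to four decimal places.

With M_i denoting the second derivative at x_i, h_i = 1, 1, 2, and Δ_i = (y_(i+1) − y_i)/h_i = 5, -2, 1:
  1·M_0 + 4·M_1 + 1·M_2 = 6(Δ_1 - Δ_0) = -42
  1·M_1 + 6·M_2 + 2·M_3 = 6(Δ_2 - Δ_1) = 18
Clamped end conditions give two more equations: 2h_0·M_0 + h_0·M_1 = 6(Δ_0 - g'(1)) = 30 and h_2·M_2 + 2h_2·M_3 = 6(g'(5) - Δ_2) = 18.
Solving the tridiagonal system: M_0 = 263/11, M_1 = -196/11, M_2 = 59/11, M_3 = 20/11.
On [1, 2], g(x) = -4 + 0·(x - 1) + 263/22·(x - 1)² - 153/22·(x - 1)³.
With (x - 1) = 2/3: g(5/3) = -74/99.

-0.7475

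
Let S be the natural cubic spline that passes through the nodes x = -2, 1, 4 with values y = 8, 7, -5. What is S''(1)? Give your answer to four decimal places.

-1.8333

Write M_i for S''(x_i). With h_i = 3, 3 and divided differences Δ_i = -1/3, -4, the continuity of S' gives the tridiagonal system
  3·M_0 + 12·M_1 + 3·M_2 = 6(Δ_1 - Δ_0) = -22
Natural end conditions: M_0 = M_2 = 0.
Hence M_0 = 0, M_1 = -11/6, M_2 = 0.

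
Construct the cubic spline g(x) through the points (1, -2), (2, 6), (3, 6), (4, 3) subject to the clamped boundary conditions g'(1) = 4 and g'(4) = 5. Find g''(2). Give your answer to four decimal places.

With M_i denoting the second derivative at x_i, h_i = 1, 1, 1, and Δ_i = (y_(i+1) − y_i)/h_i = 8, 0, -3:
  1·M_0 + 4·M_1 + 1·M_2 = 6(Δ_1 - Δ_0) = -48
  1·M_1 + 4·M_2 + 1·M_3 = 6(Δ_2 - Δ_1) = -18
Clamped end conditions give two more equations: 2h_0·M_0 + h_0·M_1 = 6(Δ_0 - g'(1)) = 24 and h_2·M_2 + 2h_2·M_3 = 6(g'(4) - Δ_2) = 48.
Forward elimination and back-substitution give M_0 = 292/15, M_1 = -224/15, M_2 = -116/15, M_3 = 418/15.

-14.9333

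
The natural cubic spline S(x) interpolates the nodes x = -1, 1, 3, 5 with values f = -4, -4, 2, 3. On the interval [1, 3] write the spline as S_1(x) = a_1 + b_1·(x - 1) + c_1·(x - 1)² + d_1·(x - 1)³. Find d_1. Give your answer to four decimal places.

Write m_i for S''(x_i). With h_i = 2, 2, 2 and divided differences Δ_i = 0, 3, 1/2, the continuity of S' gives the tridiagonal system
  2·m_0 + 8·m_1 + 2·m_2 = 6(Δ_1 - Δ_0) = 18
  2·m_1 + 8·m_2 + 2·m_3 = 6(Δ_2 - Δ_1) = -15
Natural end conditions: m_0 = m_3 = 0.
Forward elimination and back-substitution give m_0 = 0, m_1 = 29/10, m_2 = -13/5, m_3 = 0.
On [1, 3], with S_1(x) = a_1 + b_1·(x - 1) + c_1·(x - 1)² + d_1·(x - 1)³: c_1 = m_1/2 = 29/20, d_1 = (m_2 - m_1)/(6h_1) = -11/24, b_1 = Δ_1 - h_1(2m_1 + m_2)/6 = 29/15.

-0.4583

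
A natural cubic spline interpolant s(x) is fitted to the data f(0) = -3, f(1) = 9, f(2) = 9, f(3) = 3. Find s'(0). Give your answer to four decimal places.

Put m_i = s'' at the i-th knot. Here h = (1, 1, 1) and Δ = (12, 0, -6), so the interior equations h_(i-1)·m_(i-1) + 2(h_(i-1)+h_i)·m_i + h_i·m_(i+1) = 6(Δ_i − Δ_(i-1)) read
  1·m_0 + 4·m_1 + 1·m_2 = 6(Δ_1 - Δ_0) = -72
  1·m_1 + 4·m_2 + 1·m_3 = 6(Δ_2 - Δ_1) = -36
Natural end conditions: m_0 = m_3 = 0.
Hence m_0 = 0, m_1 = -84/5, m_2 = -24/5, m_3 = 0.
On [0, 1], s'(x) = b_0 + 2c_0·x + 3d_0·x² with b_0 = Δ_0 - h_0(2m_0 + m_1)/6 = 74/5, c_0 = m_0/2 = 0, d_0 = (m_1 - m_0)/(6h_0) = -14/5. So s'(0) = 74/5.

14.8000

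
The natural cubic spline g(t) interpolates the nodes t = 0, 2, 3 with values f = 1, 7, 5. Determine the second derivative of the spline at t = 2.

-5

With m_i denoting the second derivative at x_i, h_i = 2, 1, and Δ_i = (y_(i+1) − y_i)/h_i = 3, -2:
  2·m_0 + 6·m_1 + 1·m_2 = 6(Δ_1 - Δ_0) = -30
Natural end conditions: m_0 = m_2 = 0.
Forward elimination and back-substitution give m_0 = 0, m_1 = -5, m_2 = 0.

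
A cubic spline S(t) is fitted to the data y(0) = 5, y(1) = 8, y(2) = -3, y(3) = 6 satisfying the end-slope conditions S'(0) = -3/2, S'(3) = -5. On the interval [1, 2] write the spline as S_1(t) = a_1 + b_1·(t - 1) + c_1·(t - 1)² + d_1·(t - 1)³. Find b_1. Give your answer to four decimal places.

Write M_i for S''(x_i). With h_i = 1, 1, 1 and divided differences Δ_i = 3, -11, 9, the continuity of S' gives the tridiagonal system
  1·M_0 + 4·M_1 + 1·M_2 = 6(Δ_1 - Δ_0) = -84
  1·M_1 + 4·M_2 + 1·M_3 = 6(Δ_2 - Δ_1) = 120
Clamped end conditions give two more equations: 2h_0·M_0 + h_0·M_1 = 6(Δ_0 - S'(0)) = 27 and h_2·M_2 + 2h_2·M_3 = 6(S'(3) - Δ_2) = -84.
Hence M_0 = 538/15, M_1 = -671/15, M_2 = 886/15, M_3 = -1073/15.
On [1, 2], with S_1(t) = a_1 + b_1·(t - 1) + c_1·(t - 1)² + d_1·(t - 1)³: c_1 = M_1/2 = -671/30, d_1 = (M_2 - M_1)/(6h_1) = 173/10, b_1 = Δ_1 - h_1(2M_1 + M_2)/6 = -89/15.

-5.9333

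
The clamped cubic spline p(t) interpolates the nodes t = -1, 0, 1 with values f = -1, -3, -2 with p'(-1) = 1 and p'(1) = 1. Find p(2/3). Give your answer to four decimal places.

-2.5000

Let m_i = p''(x_i). Step sizes h_i = 1, 1; slopes of the chords Δ_i = (y_(i+1) - y_i)/h_i = -2, 1.
  1·m_0 + 4·m_1 + 1·m_2 = 6(Δ_1 - Δ_0) = 18
Clamped end conditions give two more equations: 2h_0·m_0 + h_0·m_1 = 6(Δ_0 - p'(-1)) = -18 and h_1·m_1 + 2h_1·m_2 = 6(p'(1) - Δ_1) = 0.
Solving: m_0 = -27/2, m_1 = 9, m_2 = -9/2.
On [0, 1], p(t) = -3 - 5/4·t + 9/2·t² - 9/4·t³.
With t = 2/3: p(2/3) = -5/2.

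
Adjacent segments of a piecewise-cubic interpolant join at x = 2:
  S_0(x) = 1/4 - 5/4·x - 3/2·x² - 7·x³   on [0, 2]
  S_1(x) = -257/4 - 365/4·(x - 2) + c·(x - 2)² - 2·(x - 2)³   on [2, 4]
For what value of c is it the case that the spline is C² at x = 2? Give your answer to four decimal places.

-43.5000

S_0''(x) = -3 - 42·x, so S_0''(2) = -87. On the right, S_1''(2) = 2c, so c = -87/2.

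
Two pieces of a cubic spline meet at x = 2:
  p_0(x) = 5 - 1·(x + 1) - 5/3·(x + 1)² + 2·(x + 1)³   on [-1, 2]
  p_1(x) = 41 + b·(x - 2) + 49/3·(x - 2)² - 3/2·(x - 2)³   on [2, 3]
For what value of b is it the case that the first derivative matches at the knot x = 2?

p_0'(x) = -1 - 10/3·(x + 1) + 6·(x + 1)², so p_0'(2) = 43. On the right, p_1'(2) = b, so b = 43.

43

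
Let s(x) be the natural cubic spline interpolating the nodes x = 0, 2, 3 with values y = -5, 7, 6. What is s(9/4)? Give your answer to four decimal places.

Write m_i for s''(x_i). With h_i = 2, 1 and divided differences Δ_i = 6, -1, the continuity of s' gives the tridiagonal system
  2·m_0 + 6·m_1 + 1·m_2 = 6(Δ_1 - Δ_0) = -42
Natural end conditions: m_0 = m_2 = 0.
Forward elimination and back-substitution give m_0 = 0, m_1 = -7, m_2 = 0.
On [2, 3], s(x) = 7 + 4/3·(x - 2) - 7/2·(x - 2)² + 7/6·(x - 2)³.
With (x - 2) = 1/4: s(9/4) = 913/128.

7.1328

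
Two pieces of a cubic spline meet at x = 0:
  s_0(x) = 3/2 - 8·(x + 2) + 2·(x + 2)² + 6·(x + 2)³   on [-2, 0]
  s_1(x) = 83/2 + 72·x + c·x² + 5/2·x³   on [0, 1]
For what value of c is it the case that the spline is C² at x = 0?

38

s_0''(x) = 4 + 36·(x + 2), so s_0''(0) = 76. On the right, s_1''(0) = 2c, so c = 38.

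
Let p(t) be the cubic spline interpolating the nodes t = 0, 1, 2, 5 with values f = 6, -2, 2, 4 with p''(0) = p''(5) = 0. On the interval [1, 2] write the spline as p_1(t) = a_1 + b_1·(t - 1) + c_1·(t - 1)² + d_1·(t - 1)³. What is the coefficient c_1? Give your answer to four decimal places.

With M_i denoting the second derivative at x_i, h_i = 1, 1, 3, and Δ_i = (y_(i+1) − y_i)/h_i = -8, 4, 2/3:
  1·M_0 + 4·M_1 + 1·M_2 = 6(Δ_1 - Δ_0) = 72
  1·M_1 + 8·M_2 + 3·M_3 = 6(Δ_2 - Δ_1) = -20
Natural end conditions: M_0 = M_3 = 0.
Solving the tridiagonal system: M_0 = 0, M_1 = 596/31, M_2 = -152/31, M_3 = 0.
On [1, 2], with p_1(t) = a_1 + b_1·(t - 1) + c_1·(t - 1)² + d_1·(t - 1)³: c_1 = M_1/2 = 298/31, d_1 = (M_2 - M_1)/(6h_1) = -374/93, b_1 = Δ_1 - h_1(2M_1 + M_2)/6 = -148/93.

9.6129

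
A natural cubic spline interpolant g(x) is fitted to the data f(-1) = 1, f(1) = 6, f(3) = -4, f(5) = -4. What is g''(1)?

-7

With M_i denoting the second derivative at x_i, h_i = 2, 2, 2, and Δ_i = (y_(i+1) − y_i)/h_i = 5/2, -5, 0:
  2·M_0 + 8·M_1 + 2·M_2 = 6(Δ_1 - Δ_0) = -45
  2·M_1 + 8·M_2 + 2·M_3 = 6(Δ_2 - Δ_1) = 30
Natural end conditions: M_0 = M_3 = 0.
Solving: M_0 = 0, M_1 = -7, M_2 = 11/2, M_3 = 0.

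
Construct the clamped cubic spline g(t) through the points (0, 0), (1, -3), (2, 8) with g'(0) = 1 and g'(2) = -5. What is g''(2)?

Let M_i = g''(x_i). Step sizes h_i = 1, 1; slopes of the chords Δ_i = (y_(i+1) - y_i)/h_i = -3, 11.
  1·M_0 + 4·M_1 + 1·M_2 = 6(Δ_1 - Δ_0) = 84
Clamped end conditions give two more equations: 2h_0·M_0 + h_0·M_1 = 6(Δ_0 - g'(0)) = -24 and h_1·M_1 + 2h_1·M_2 = 6(g'(2) - Δ_1) = -96.
Solving: M_0 = -36, M_1 = 48, M_2 = -72.

-72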